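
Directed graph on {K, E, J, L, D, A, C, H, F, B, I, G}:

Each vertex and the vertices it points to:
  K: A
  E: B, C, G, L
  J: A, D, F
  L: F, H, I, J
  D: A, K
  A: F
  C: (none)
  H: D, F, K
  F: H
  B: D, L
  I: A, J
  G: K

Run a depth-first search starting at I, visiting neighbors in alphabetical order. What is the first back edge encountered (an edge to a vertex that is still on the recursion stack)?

D->A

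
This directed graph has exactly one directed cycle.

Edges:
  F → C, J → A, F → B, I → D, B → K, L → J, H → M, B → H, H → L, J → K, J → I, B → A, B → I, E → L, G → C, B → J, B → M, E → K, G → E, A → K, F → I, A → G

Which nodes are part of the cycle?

A, E, G, J, L

DFS with gray/black marking from J:
J gray
  K gray
  K black
  A gray
    G gray
      C gray
      C black
      E gray
        L gray
          L→J: J is gray → back edge
Back edge closes the cycle J → A → G → E → L → J; its vertices are {A, E, G, J, L}.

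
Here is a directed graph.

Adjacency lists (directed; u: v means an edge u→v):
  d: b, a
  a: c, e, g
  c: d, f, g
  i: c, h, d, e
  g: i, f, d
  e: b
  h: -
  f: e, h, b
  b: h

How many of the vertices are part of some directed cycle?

A vertex is on a directed cycle iff it belongs to a strongly connected component of size ≥ 2 (or has a self-loop).
The vertices on cycles are {a, c, d, g, i} — 5 in total.

5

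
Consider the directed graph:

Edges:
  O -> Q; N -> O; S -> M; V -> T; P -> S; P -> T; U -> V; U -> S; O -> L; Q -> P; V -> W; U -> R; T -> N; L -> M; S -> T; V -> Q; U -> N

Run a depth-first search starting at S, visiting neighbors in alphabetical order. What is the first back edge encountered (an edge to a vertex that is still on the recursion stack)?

P→S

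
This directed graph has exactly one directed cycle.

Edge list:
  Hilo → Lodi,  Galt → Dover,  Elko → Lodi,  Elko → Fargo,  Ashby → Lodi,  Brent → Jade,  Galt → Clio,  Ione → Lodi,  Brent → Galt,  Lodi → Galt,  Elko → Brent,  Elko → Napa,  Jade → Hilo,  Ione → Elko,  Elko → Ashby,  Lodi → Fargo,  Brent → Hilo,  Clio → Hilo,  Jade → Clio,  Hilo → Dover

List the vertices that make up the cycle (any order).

Clio, Galt, Hilo, Lodi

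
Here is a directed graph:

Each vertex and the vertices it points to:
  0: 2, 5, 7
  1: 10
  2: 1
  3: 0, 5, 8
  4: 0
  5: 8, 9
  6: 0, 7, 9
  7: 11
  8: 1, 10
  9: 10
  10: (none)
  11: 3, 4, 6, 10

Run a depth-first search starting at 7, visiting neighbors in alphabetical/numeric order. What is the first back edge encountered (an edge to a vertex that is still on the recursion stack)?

0→7

DFS from 7 (visiting neighbors in alphabetical/numeric order); mark gray on enter, black on exit:
7 gray
  11 gray
    3 gray
      0 gray
        2 gray
          1 gray
            10 gray
            10 black
          1 black
        2 black
        5 gray
          8 gray
            8→1: 1 black — skip
            8→10: 10 black — skip
          8 black
          9 gray
            9→10: 10 black — skip
          9 black
        5 black
        0→7: 7 is gray → back edge
First back edge: 0 → 7.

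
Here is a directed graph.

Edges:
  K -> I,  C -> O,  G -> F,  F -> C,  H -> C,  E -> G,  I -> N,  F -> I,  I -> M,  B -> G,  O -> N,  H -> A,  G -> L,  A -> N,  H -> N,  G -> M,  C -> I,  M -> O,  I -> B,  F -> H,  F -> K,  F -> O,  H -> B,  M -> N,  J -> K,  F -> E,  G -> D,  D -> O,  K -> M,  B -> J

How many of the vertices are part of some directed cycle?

A vertex is on a directed cycle iff it belongs to a strongly connected component of size ≥ 2 (or has a self-loop).
The vertices on cycles are {B, C, E, F, G, H, I, J, K} — 9 in total.

9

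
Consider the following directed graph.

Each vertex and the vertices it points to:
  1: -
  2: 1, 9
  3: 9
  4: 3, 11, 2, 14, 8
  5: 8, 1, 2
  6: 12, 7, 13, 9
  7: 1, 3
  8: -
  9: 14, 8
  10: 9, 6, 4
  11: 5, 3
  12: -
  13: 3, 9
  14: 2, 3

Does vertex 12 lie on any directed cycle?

12 lies on a cycle iff there is a path from 12 back to itself.
Exploring from 12, it never reaches itself; equivalently, its strongly connected component is a singleton.

No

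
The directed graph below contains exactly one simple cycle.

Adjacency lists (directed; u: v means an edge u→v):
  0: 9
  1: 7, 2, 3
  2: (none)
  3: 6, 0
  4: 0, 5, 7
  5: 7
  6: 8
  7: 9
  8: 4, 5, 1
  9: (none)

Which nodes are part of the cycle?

DFS with gray/black marking from 8:
8 gray
  4 gray
    0 gray
      9 gray
      9 black
    0 black
    5 gray
      7 gray
        7→9: 9 black — skip
      7 black
    5 black
    4→7: 7 black — skip
  4 black
  8→5: 5 black — skip
  1 gray
    1→7: 7 black — skip
    2 gray
    2 black
    3 gray
      6 gray
        6→8: 8 is gray → back edge
Back edge closes the cycle 8 → 1 → 3 → 6 → 8; its vertices are {1, 3, 6, 8}.

1, 3, 6, 8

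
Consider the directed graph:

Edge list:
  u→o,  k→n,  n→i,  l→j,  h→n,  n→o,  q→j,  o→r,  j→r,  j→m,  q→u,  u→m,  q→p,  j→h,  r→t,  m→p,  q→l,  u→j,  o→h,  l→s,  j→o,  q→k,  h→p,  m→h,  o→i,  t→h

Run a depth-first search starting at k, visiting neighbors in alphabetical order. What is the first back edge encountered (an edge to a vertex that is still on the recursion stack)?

h->n

DFS from k (visiting neighbors in alphabetical order); mark gray on enter, black on exit:
k gray
  n gray
    i gray
    i black
    o gray
      h gray
        h→n: n is gray → back edge
First back edge: h → n.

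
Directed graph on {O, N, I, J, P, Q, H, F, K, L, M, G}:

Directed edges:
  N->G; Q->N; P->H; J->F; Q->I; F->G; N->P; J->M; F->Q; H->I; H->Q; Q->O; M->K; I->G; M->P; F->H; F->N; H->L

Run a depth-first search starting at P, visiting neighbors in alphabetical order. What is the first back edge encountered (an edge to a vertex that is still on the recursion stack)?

DFS from P (visiting neighbors in alphabetical order); mark gray on enter, black on exit:
P gray
  H gray
    I gray
      G gray
      G black
    I black
    L gray
    L black
    Q gray
      Q→I: I black — skip
      N gray
        N→G: G black — skip
        N→P: P is gray → back edge
First back edge: N → P.

N→P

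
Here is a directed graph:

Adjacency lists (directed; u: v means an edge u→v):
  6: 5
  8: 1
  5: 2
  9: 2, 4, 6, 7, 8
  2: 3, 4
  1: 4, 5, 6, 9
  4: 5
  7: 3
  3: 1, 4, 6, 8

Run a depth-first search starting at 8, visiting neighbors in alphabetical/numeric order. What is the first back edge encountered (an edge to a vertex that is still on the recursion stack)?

DFS from 8 (visiting neighbors in alphabetical/numeric order); mark gray on enter, black on exit:
8 gray
  1 gray
    4 gray
      5 gray
        2 gray
          3 gray
            3→1: 1 is gray → back edge
First back edge: 3 → 1.

3→1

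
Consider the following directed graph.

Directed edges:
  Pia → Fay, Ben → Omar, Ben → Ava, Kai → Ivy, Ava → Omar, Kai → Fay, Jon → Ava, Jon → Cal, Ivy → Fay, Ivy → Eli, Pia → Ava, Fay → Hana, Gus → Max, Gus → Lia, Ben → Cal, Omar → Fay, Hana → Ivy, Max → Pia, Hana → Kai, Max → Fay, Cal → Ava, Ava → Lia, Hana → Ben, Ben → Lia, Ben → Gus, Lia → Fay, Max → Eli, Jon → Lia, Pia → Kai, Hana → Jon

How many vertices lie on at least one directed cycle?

A vertex is on a directed cycle iff it belongs to a strongly connected component of size ≥ 2 (or has a self-loop).
The vertices on cycles are {Ava, Ben, Cal, Fay, Gus, Ivy, Jon, Kai, Lia, Max, Pia, Hana, Omar} — 13 in total.

13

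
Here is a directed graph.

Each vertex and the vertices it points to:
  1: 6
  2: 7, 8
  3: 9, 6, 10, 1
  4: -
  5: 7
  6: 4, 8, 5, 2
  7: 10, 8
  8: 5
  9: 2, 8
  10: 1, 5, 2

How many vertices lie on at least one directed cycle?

A vertex is on a directed cycle iff it belongs to a strongly connected component of size ≥ 2 (or has a self-loop).
The vertices on cycles are {1, 2, 5, 6, 7, 8, 10} — 7 in total.

7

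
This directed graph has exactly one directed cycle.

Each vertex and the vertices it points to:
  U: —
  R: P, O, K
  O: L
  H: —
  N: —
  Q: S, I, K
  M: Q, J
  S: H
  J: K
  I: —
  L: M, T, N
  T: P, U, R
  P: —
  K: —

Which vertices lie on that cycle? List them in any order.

DFS with gray/black marking from L:
L gray
  M gray
    Q gray
      S gray
        H gray
        H black
      S black
      I gray
      I black
      K gray
      K black
    Q black
    J gray
      J→K: K black — skip
    J black
  M black
  T gray
    P gray
    P black
    U gray
    U black
    R gray
      R→P: P black — skip
      O gray
        O→L: L is gray → back edge
Back edge closes the cycle L → T → R → O → L; its vertices are {L, O, R, T}.

L, O, R, T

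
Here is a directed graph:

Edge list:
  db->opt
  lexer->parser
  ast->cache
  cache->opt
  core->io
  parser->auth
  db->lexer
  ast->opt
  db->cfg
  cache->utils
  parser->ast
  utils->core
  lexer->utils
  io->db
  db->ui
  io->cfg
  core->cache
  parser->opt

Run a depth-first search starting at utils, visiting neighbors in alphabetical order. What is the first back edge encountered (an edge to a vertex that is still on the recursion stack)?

cache→utils

DFS from utils (visiting neighbors in alphabetical order); mark gray on enter, black on exit:
utils gray
  core gray
    cache gray
      opt gray
      opt black
      cache→utils: utils is gray → back edge
First back edge: cache → utils.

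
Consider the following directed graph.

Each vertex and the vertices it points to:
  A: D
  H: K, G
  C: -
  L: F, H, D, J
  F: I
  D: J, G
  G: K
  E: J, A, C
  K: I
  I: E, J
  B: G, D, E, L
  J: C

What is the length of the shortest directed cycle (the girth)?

6

For each vertex v, BFS finds the shortest path from v back to v.
The shortest such closed walk is I → E → A → D → G → K → I, length 6.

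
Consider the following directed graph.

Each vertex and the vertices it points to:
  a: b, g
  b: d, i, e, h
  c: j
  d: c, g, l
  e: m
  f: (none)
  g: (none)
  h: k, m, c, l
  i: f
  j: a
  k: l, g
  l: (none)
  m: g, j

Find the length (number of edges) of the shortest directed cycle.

5

For each vertex v, BFS finds the shortest path from v back to v.
The shortest such closed walk is b → d → c → j → a → b, length 5.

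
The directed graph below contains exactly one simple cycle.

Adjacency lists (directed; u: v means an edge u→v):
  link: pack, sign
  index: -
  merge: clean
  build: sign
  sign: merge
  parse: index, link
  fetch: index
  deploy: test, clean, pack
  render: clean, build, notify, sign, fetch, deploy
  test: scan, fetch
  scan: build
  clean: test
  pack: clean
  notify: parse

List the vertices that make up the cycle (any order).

scan, sign, test, build, clean, merge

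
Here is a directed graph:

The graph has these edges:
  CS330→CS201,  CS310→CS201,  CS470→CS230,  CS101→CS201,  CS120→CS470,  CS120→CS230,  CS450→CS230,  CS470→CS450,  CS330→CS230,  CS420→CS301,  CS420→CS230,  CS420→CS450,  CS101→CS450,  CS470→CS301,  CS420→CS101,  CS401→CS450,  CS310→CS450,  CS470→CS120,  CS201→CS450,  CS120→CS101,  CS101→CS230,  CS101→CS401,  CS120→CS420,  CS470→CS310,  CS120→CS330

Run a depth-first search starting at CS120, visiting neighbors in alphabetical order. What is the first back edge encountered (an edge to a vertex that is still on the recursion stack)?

CS470→CS120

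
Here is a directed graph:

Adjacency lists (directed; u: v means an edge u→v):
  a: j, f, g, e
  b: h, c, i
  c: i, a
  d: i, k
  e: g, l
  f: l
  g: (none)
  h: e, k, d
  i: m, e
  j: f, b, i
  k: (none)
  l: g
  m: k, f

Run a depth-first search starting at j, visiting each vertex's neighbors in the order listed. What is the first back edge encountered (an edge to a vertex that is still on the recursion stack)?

a→j

DFS from j (visiting each vertex's neighbors in the order listed); mark gray on enter, black on exit:
j gray
  f gray
    l gray
      g gray
      g black
    l black
  f black
  b gray
    h gray
      e gray
        e→g: g black — skip
        e→l: l black — skip
      e black
      k gray
      k black
      d gray
        i gray
          m gray
            m→k: k black — skip
            m→f: f black — skip
          m black
          i→e: e black — skip
        i black
        d→k: k black — skip
      d black
    h black
    c gray
      c→i: i black — skip
      a gray
        a→j: j is gray → back edge
First back edge: a → j.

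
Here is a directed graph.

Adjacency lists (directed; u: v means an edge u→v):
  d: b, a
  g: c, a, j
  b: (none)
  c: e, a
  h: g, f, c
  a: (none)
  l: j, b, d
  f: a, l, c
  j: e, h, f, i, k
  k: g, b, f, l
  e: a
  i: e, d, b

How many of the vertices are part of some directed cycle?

6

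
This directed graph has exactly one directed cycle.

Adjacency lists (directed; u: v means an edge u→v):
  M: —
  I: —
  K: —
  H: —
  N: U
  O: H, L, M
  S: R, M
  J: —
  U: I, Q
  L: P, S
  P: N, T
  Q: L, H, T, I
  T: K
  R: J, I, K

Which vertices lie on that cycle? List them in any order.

DFS with gray/black marking from L:
L gray
  P gray
    N gray
      U gray
        I gray
        I black
        Q gray
          Q→L: L is gray → back edge
Back edge closes the cycle L → P → N → U → Q → L; its vertices are {L, N, P, Q, U}.

L, N, P, Q, U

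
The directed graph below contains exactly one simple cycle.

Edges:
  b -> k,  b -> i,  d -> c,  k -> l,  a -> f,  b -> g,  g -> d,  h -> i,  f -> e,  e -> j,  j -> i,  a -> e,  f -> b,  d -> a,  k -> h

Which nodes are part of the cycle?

a, b, d, f, g

DFS with gray/black marking from a:
a gray
  f gray
    b gray
      i gray
      i black
      k gray
        l gray
        l black
        h gray
          h→i: i black — skip
        h black
      k black
      g gray
        d gray
          d→a: a is gray → back edge
Back edge closes the cycle a → f → b → g → d → a; its vertices are {a, b, d, f, g}.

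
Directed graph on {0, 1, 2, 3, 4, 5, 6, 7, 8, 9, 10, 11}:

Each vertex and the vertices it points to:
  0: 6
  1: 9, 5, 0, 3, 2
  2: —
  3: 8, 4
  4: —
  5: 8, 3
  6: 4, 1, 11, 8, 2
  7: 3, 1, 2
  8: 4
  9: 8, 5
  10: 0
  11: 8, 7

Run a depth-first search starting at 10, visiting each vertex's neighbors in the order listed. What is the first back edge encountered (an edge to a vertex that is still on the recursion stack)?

DFS from 10 (visiting each vertex's neighbors in the order listed); mark gray on enter, black on exit:
10 gray
  0 gray
    6 gray
      4 gray
      4 black
      1 gray
        9 gray
          8 gray
            8→4: 4 black — skip
          8 black
          5 gray
            5→8: 8 black — skip
            3 gray
              3→8: 8 black — skip
              3→4: 4 black — skip
            3 black
          5 black
        9 black
        1→5: 5 black — skip
        1→0: 0 is gray → back edge
First back edge: 1 → 0.

1→0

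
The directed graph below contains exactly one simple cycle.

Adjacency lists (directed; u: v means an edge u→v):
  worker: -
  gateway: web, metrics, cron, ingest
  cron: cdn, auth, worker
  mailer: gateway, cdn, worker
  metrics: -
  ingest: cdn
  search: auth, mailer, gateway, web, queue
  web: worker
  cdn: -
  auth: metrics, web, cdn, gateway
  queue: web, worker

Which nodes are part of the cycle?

DFS with gray/black marking from auth:
auth gray
  metrics gray
  metrics black
  web gray
    worker gray
    worker black
  web black
  cdn gray
  cdn black
  gateway gray
    gateway→web: web black — skip
    gateway→metrics: metrics black — skip
    cron gray
      cron→cdn: cdn black — skip
      cron→auth: auth is gray → back edge
Back edge closes the cycle auth → gateway → cron → auth; its vertices are {auth, cron, gateway}.

auth, cron, gateway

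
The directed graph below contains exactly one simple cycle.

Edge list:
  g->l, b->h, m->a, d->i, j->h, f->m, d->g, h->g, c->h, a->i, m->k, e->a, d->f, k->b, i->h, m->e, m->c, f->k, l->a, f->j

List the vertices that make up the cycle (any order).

a, g, h, i, l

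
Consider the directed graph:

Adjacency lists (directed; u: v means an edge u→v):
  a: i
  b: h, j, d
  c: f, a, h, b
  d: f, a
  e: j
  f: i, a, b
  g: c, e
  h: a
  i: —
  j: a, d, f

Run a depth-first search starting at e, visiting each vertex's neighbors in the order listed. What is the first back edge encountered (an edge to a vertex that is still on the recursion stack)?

b->j

DFS from e (visiting each vertex's neighbors in the order listed); mark gray on enter, black on exit:
e gray
  j gray
    a gray
      i gray
      i black
    a black
    d gray
      f gray
        f→i: i black — skip
        f→a: a black — skip
        b gray
          h gray
            h→a: a black — skip
          h black
          b→j: j is gray → back edge
First back edge: b → j.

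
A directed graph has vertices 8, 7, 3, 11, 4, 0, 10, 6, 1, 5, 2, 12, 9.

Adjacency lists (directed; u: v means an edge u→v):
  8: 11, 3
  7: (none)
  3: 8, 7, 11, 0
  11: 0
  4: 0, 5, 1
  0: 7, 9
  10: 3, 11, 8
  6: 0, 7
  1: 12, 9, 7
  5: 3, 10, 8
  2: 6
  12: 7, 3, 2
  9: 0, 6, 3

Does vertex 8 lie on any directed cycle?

8 is on a cycle iff 8 can reach itself via ≥1 edge.
8 → 3 → 8 — yes.

Yes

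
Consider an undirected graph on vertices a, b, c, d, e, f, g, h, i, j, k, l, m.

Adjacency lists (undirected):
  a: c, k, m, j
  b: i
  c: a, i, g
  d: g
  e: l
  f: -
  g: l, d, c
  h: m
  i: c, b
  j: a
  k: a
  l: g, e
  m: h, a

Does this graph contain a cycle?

DFS, tracking each vertex's parent; an edge to a visited non-parent vertex closes a cycle.
Start from l:
visit l (parent –)
  visit g (parent l)
    g–l: parent, skip
    visit d (parent g)
      d–g: parent, skip
    visit c (parent g)
      visit a (parent c)
        a–c: parent, skip
        visit k (parent a)
          k–a: parent, skip
        visit m (parent a)
          visit h (parent m)
            h–m: parent, skip
          m–a: parent, skip
        visit j (parent a)
          j–a: parent, skip
      visit i (parent c)
        i–c: parent, skip
        visit b (parent i)
          b–i: parent, skip
      c–g: parent, skip
  visit e (parent l)
    e–l: parent, skip
visit f (parent –)
No non-parent visited neighbor found — the graph is a forest.

No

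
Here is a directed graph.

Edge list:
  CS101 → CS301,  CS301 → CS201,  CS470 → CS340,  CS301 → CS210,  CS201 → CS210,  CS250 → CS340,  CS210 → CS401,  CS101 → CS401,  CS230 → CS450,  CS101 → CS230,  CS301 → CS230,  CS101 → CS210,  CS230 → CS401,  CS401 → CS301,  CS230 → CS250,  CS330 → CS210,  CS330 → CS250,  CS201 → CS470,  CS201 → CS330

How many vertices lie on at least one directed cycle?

A vertex is on a directed cycle iff it belongs to a strongly connected component of size ≥ 2 (or has a self-loop).
The vertices on cycles are {CS201, CS210, CS230, CS301, CS330, CS401} — 6 in total.

6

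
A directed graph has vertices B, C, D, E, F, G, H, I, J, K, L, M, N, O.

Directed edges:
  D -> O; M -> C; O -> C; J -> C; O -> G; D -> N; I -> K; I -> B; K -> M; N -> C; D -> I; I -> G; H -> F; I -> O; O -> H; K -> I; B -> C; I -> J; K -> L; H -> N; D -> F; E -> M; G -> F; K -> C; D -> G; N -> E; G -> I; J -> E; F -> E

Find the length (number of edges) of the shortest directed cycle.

For each vertex v, BFS finds the shortest path from v back to v.
The shortest such closed walk is I → G → I, length 2.

2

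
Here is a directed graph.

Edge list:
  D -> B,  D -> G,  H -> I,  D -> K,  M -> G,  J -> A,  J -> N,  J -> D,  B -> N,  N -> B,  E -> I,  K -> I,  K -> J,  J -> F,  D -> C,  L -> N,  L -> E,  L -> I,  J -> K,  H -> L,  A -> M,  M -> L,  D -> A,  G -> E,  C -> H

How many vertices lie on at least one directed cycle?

5

A vertex is on a directed cycle iff it belongs to a strongly connected component of size ≥ 2 (or has a self-loop).
The vertices on cycles are {B, D, J, K, N} — 5 in total.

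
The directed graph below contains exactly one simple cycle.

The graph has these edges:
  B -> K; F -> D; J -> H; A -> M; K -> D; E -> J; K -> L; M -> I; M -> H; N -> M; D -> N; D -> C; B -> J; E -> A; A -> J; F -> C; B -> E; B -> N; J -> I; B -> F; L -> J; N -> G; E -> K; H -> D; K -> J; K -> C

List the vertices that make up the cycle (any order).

DFS with gray/black marking from N:
N gray
  G gray
  G black
  M gray
    I gray
    I black
    H gray
      D gray
        C gray
        C black
        D→N: N is gray → back edge
Back edge closes the cycle N → M → H → D → N; its vertices are {D, H, M, N}.

D, H, M, N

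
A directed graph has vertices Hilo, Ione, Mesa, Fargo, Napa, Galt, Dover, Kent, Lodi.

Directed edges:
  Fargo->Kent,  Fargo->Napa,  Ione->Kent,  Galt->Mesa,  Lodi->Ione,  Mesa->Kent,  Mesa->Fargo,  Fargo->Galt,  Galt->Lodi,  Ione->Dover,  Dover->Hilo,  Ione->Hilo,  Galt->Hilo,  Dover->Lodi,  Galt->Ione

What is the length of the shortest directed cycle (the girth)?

For each vertex v, BFS finds the shortest path from v back to v.
The shortest such closed walk is Fargo → Galt → Mesa → Fargo, length 3.

3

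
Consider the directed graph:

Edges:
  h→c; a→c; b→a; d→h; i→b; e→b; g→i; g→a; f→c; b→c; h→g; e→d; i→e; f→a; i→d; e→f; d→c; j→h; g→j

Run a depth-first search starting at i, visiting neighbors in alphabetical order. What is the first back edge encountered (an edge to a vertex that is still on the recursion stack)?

g→i

DFS from i (visiting neighbors in alphabetical order); mark gray on enter, black on exit:
i gray
  b gray
    a gray
      c gray
      c black
    a black
    b→c: c black — skip
  b black
  d gray
    d→c: c black — skip
    h gray
      h→c: c black — skip
      g gray
        g→a: a black — skip
        g→i: i is gray → back edge
First back edge: g → i.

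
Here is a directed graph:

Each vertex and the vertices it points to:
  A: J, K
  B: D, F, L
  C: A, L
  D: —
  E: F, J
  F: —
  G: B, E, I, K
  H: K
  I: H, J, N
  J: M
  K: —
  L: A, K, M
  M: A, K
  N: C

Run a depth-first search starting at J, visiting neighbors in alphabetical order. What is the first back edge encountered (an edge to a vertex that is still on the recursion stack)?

DFS from J (visiting neighbors in alphabetical order); mark gray on enter, black on exit:
J gray
  M gray
    A gray
      A→J: J is gray → back edge
First back edge: A → J.

A->J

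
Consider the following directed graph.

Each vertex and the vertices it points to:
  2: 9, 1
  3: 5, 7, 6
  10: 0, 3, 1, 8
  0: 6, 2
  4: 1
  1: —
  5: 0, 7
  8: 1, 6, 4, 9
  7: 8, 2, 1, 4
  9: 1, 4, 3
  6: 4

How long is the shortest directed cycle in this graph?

4

For each vertex v, BFS finds the shortest path from v back to v.
The shortest such closed walk is 3 → 7 → 2 → 9 → 3, length 4.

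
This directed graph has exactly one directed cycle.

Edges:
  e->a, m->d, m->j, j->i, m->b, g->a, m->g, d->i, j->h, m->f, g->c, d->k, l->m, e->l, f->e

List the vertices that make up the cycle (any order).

DFS with gray/black marking from m:
m gray
  j gray
    h gray
    h black
    i gray
    i black
  j black
  f gray
    e gray
      a gray
      a black
      l gray
        l→m: m is gray → back edge
Back edge closes the cycle m → f → e → l → m; its vertices are {e, f, l, m}.

e, f, l, m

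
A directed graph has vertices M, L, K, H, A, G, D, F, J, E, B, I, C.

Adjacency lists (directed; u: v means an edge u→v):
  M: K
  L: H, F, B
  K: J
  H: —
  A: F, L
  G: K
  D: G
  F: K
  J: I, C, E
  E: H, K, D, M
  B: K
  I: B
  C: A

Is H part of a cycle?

H lies on a cycle iff there is a path from H back to itself.
Exploring from H, it never reaches itself; equivalently, its strongly connected component is a singleton.

No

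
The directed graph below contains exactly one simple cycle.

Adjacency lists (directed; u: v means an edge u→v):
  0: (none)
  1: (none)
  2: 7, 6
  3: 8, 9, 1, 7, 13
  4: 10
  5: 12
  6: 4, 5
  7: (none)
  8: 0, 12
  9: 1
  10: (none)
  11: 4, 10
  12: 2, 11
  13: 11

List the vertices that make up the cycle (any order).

DFS with gray/black marking from 12:
12 gray
  2 gray
    7 gray
    7 black
    6 gray
      4 gray
        10 gray
        10 black
      4 black
      5 gray
        5→12: 12 is gray → back edge
Back edge closes the cycle 12 → 2 → 6 → 5 → 12; its vertices are {2, 5, 6, 12}.

2, 5, 6, 12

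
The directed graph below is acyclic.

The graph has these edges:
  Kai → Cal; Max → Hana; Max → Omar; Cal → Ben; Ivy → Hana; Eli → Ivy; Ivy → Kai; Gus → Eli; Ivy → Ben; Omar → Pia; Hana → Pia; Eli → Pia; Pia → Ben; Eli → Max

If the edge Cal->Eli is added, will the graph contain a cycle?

Adding Cal→Eli creates a cycle iff Eli can already reach Cal.
Path from Eli: Eli → Ivy → Kai → Cal.
So Eli → … → Cal → Eli is a cycle.

Yes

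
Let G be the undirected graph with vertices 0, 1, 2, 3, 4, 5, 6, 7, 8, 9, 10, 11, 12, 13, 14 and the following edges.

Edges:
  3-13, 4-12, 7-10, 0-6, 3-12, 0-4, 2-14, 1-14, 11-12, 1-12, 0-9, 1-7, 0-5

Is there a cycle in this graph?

DFS, tracking each vertex's parent; an edge to a visited non-parent vertex closes a cycle.
Start from 10:
visit 10 (parent –)
  visit 7 (parent 10)
    7–10: parent, skip
    visit 1 (parent 7)
      visit 12 (parent 1)
        visit 11 (parent 12)
          11–12: parent, skip
        visit 3 (parent 12)
          visit 13 (parent 3)
            13–3: parent, skip
          3–12: parent, skip
        12–1: parent, skip
        visit 4 (parent 12)
          4–12: parent, skip
          visit 0 (parent 4)
            visit 6 (parent 0)
              6–0: parent, skip
            visit 5 (parent 0)
              5–0: parent, skip
            0–4: parent, skip
            visit 9 (parent 0)
              9–0: parent, skip
      1–7: parent, skip
      visit 14 (parent 1)
        visit 2 (parent 14)
          2–14: parent, skip
        14–1: parent, skip
visit 8 (parent –)
No non-parent visited neighbor found — the graph is a forest.

No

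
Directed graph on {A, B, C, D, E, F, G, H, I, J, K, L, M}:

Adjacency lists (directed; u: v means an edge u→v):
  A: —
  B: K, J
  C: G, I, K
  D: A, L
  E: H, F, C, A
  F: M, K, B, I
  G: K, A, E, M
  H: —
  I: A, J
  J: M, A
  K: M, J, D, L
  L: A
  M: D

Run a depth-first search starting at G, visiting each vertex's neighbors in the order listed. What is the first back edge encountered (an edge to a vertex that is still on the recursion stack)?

DFS from G (visiting each vertex's neighbors in the order listed); mark gray on enter, black on exit:
G gray
  K gray
    M gray
      D gray
        A gray
        A black
        L gray
          L→A: A black — skip
        L black
      D black
    M black
    J gray
      J→M: M black — skip
      J→A: A black — skip
    J black
    K→D: D black — skip
    K→L: L black — skip
  K black
  G→A: A black — skip
  E gray
    H gray
    H black
    F gray
      F→M: M black — skip
      F→K: K black — skip
      B gray
        B→K: K black — skip
        B→J: J black — skip
      B black
      I gray
        I→A: A black — skip
        I→J: J black — skip
      I black
    F black
    C gray
      C→G: G is gray → back edge
First back edge: C → G.

C→G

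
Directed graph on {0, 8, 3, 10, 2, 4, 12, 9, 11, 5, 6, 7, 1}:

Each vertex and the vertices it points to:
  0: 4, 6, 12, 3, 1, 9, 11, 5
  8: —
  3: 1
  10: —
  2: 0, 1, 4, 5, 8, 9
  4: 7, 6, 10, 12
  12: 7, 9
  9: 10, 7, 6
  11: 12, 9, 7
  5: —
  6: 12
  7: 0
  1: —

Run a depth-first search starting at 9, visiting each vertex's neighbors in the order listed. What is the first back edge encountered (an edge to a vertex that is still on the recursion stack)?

4→7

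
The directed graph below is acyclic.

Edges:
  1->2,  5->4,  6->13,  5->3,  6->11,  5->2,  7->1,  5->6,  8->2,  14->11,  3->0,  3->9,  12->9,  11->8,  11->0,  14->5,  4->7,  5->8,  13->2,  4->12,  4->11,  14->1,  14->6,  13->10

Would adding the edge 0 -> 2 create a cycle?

Adding 0→2 creates a cycle iff 2 can already reach 0.
Explore from 2: no path reaches 0. The graph stays acyclic.

No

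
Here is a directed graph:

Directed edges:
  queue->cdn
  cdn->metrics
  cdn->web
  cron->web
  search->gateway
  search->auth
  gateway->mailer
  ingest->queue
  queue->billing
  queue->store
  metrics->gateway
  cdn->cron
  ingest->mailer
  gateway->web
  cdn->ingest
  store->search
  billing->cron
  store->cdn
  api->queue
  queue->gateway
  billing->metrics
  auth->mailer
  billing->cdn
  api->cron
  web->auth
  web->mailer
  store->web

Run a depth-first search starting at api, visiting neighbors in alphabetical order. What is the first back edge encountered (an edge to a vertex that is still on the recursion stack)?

DFS from api (visiting neighbors in alphabetical order); mark gray on enter, black on exit:
api gray
  cron gray
    web gray
      auth gray
        mailer gray
        mailer black
      auth black
      web→mailer: mailer black — skip
    web black
  cron black
  queue gray
    billing gray
      cdn gray
        cdn→cron: cron black — skip
        ingest gray
          ingest→mailer: mailer black — skip
          ingest→queue: queue is gray → back edge
First back edge: ingest → queue.

ingest→queue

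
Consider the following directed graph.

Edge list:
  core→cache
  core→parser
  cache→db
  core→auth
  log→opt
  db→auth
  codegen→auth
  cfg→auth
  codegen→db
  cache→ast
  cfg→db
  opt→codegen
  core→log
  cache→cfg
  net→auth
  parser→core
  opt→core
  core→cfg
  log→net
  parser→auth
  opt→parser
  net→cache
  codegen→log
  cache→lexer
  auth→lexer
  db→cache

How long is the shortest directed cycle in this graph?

2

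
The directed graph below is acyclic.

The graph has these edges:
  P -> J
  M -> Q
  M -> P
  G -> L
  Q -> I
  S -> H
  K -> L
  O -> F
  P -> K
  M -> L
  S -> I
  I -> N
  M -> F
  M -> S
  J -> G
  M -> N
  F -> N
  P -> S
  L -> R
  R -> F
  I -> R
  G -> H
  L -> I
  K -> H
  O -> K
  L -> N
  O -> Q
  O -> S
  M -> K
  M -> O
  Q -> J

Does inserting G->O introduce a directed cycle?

Yes

Adding G→O creates a cycle iff O can already reach G.
Path from O: O → Q → J → G.
So O → … → G → O is a cycle.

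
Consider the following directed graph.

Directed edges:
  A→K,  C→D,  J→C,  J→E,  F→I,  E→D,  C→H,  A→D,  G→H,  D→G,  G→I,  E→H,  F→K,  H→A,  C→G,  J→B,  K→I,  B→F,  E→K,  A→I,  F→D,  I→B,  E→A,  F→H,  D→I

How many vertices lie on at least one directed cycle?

8

A vertex is on a directed cycle iff it belongs to a strongly connected component of size ≥ 2 (or has a self-loop).
The vertices on cycles are {A, B, D, F, G, H, I, K} — 8 in total.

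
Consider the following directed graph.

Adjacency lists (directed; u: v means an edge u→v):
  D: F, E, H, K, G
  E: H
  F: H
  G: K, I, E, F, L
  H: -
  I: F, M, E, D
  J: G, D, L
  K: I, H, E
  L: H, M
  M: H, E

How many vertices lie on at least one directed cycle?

4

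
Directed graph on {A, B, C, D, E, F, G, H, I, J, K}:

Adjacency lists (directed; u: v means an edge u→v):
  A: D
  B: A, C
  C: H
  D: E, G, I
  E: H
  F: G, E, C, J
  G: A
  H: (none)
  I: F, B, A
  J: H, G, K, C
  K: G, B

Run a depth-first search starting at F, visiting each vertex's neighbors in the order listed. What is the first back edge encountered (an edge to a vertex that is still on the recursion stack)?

DFS from F (visiting each vertex's neighbors in the order listed); mark gray on enter, black on exit:
F gray
  G gray
    A gray
      D gray
        E gray
          H gray
          H black
        E black
        D→G: G is gray → back edge
First back edge: D → G.

D→G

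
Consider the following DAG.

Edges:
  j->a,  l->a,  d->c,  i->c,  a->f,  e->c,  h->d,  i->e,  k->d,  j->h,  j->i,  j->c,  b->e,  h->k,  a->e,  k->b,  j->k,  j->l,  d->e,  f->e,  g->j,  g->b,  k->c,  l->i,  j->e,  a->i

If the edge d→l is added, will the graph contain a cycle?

No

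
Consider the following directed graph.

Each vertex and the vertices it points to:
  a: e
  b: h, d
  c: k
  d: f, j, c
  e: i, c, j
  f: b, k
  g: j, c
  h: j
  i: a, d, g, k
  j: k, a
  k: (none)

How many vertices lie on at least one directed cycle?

A vertex is on a directed cycle iff it belongs to a strongly connected component of size ≥ 2 (or has a self-loop).
The vertices on cycles are {a, b, d, e, f, g, h, i, j} — 9 in total.

9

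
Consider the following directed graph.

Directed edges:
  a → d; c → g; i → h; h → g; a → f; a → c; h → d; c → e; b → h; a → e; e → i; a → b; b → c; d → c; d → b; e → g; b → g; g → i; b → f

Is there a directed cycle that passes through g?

g is on a cycle iff g can reach itself via ≥1 edge.
g → i → h → g — yes.

Yes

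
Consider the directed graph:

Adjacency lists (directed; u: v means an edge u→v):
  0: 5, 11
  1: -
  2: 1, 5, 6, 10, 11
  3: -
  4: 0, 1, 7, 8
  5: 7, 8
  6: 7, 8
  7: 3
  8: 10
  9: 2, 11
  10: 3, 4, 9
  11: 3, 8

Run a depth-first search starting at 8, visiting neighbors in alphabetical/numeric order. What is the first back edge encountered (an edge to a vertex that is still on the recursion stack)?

DFS from 8 (visiting neighbors in alphabetical/numeric order); mark gray on enter, black on exit:
8 gray
  10 gray
    3 gray
    3 black
    4 gray
      0 gray
        5 gray
          7 gray
            7→3: 3 black — skip
          7 black
          5→8: 8 is gray → back edge
First back edge: 5 → 8.

5→8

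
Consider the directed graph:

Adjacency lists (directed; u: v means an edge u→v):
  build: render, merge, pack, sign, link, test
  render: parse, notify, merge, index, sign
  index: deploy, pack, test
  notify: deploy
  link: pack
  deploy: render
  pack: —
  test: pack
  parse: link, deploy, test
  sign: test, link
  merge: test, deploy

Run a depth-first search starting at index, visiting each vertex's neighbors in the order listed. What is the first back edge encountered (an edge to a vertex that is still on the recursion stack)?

parse->deploy

DFS from index (visiting each vertex's neighbors in the order listed); mark gray on enter, black on exit:
index gray
  deploy gray
    render gray
      parse gray
        link gray
          pack gray
          pack black
        link black
        parse→deploy: deploy is gray → back edge
First back edge: parse → deploy.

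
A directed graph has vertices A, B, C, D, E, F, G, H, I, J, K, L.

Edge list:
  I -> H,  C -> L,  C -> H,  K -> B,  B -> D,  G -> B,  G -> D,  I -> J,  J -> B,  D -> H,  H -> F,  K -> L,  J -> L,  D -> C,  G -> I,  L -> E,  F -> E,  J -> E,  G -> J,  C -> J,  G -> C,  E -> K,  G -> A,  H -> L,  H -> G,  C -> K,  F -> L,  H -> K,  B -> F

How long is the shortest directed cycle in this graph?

3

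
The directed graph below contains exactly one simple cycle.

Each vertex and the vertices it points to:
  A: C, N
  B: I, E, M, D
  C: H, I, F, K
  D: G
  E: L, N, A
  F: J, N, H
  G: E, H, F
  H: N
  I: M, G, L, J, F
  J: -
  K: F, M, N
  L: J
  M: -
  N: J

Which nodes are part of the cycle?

A, C, E, G, I

DFS with gray/black marking from E:
E gray
  L gray
    J gray
    J black
  L black
  N gray
    N→J: J black — skip
  N black
  A gray
    C gray
      H gray
        H→N: N black — skip
      H black
      I gray
        M gray
        M black
        G gray
          G→E: E is gray → back edge
Back edge closes the cycle E → A → C → I → G → E; its vertices are {A, C, E, G, I}.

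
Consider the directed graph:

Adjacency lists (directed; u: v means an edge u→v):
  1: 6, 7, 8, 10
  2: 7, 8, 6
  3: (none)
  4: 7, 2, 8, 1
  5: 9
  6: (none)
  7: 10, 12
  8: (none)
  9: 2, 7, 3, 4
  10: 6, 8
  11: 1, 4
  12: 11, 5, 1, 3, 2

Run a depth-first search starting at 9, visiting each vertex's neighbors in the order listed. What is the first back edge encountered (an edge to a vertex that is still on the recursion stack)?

1->7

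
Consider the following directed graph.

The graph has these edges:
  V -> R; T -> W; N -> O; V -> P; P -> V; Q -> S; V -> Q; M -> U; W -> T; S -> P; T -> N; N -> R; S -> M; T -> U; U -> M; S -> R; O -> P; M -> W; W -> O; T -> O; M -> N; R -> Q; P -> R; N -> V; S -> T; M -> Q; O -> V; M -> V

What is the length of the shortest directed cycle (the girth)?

2

For each vertex v, BFS finds the shortest path from v back to v.
The shortest such closed walk is T → W → T, length 2.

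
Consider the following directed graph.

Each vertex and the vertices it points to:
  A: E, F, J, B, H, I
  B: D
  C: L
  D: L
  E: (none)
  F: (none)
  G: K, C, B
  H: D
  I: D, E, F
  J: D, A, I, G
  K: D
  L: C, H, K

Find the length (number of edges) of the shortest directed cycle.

2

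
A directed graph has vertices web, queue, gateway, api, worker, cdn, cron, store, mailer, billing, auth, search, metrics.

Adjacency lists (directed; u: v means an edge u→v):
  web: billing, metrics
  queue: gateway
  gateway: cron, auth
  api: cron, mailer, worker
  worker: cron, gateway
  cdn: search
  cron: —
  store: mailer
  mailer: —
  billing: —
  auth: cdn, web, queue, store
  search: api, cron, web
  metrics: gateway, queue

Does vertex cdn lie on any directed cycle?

Yes

cdn is on a cycle iff cdn can reach itself via ≥1 edge.
cdn → search → api → worker → gateway → auth → cdn — yes.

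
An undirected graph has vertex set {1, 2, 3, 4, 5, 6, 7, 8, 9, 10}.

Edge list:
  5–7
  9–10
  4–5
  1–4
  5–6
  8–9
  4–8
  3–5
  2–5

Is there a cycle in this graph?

No

DFS, tracking each vertex's parent; an edge to a visited non-parent vertex closes a cycle.
Start from 8:
visit 8 (parent –)
  visit 9 (parent 8)
    9–8: parent, skip
    visit 10 (parent 9)
      10–9: parent, skip
  visit 4 (parent 8)
    visit 5 (parent 4)
      5–4: parent, skip
      visit 7 (parent 5)
        7–5: parent, skip
      visit 2 (parent 5)
        2–5: parent, skip
      visit 3 (parent 5)
        3–5: parent, skip
      visit 6 (parent 5)
        6–5: parent, skip
    4–8: parent, skip
    visit 1 (parent 4)
      1–4: parent, skip
No non-parent visited neighbor found — the graph is a forest.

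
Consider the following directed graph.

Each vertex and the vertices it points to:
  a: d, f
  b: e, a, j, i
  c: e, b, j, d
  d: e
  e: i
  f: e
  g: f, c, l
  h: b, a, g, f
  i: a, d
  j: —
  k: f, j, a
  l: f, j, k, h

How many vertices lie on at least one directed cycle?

A vertex is on a directed cycle iff it belongs to a strongly connected component of size ≥ 2 (or has a self-loop).
The vertices on cycles are {a, d, e, f, g, h, i, l} — 8 in total.

8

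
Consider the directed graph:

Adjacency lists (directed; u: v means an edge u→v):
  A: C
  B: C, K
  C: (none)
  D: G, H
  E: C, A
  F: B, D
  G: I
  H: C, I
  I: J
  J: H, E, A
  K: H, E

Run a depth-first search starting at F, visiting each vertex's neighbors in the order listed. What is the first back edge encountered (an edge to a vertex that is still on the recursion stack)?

J→H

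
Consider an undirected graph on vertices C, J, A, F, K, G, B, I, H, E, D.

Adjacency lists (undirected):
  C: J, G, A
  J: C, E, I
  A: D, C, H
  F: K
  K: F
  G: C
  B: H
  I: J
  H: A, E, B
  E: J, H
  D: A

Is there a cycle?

DFS, tracking each vertex's parent; an edge to a visited non-parent vertex closes a cycle.
Start from K:
visit K (parent –)
  visit F (parent K)
    F–K: parent, skip
visit C (parent –)
  visit J (parent C)
    J–C: parent, skip
    visit E (parent J)
      E–J: parent, skip
      visit H (parent E)
        visit A (parent H)
          visit D (parent A)
            D–A: parent, skip
          A–C: C visited and ≠ parent → cycle
Cycle: C – J – E – H – A – C.

Yes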